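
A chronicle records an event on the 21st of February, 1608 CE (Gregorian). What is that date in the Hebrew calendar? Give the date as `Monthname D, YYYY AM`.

Adar 4, 5368 AM

Julian Day Number of the source date = 2308421.
Converting JDN 2308421 to the Hebrew calendar gives 4 Adar 5368 AM.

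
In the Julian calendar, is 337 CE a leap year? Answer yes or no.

337 mod 4 = 1, so it is a common year in the Julian calendar.

no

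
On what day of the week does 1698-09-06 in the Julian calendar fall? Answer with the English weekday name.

Tuesday

In the Gregorian calendar this is 16 September 1698 (JDN 2341501).
Since JDN mod 7 = 1 (0 = Monday), the day is Tuesday.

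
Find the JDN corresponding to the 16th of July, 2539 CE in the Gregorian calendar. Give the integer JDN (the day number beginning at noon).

JDN 2400001 is 17 November 1858 CE (Gregorian), MJD 0; the target day is +248606 days from there, so JDN = 2648607.

2648607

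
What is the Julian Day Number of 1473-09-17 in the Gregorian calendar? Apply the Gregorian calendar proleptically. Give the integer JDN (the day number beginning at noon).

JDN 2299161 is 15 October 1582 CE (Gregorian); the target day is −39839 days from there, so JDN = 2259322.

2259322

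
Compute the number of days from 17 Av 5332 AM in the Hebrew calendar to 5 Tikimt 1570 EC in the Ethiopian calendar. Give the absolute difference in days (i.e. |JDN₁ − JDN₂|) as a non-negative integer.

First date → JDN 2295439; second date → JDN 2297332.
The interval is |2295439 − 2297332| = 1893 days.

1893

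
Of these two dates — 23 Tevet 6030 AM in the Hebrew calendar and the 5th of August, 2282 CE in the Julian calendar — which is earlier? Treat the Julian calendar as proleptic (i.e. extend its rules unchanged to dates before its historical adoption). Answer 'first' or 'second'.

First date → JDN 2550177; second date → JDN 2554775.
JDN 2550177 < JDN 2554775, so the first date is earlier.

first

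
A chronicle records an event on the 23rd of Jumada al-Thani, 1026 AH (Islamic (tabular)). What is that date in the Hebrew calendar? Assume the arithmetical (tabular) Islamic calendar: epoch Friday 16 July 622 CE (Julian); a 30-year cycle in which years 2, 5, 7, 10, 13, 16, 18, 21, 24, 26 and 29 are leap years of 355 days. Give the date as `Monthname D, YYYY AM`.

Both dates share Julian Day Number 2311836; in the Hebrew calendar that is 25 Sivan 5377 AM.

Sivan 25, 5377 AM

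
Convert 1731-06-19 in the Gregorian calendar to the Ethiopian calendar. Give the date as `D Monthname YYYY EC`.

14 Sene 1723 EC

Julian Day Number of the source date = 2353464.
Converting JDN 2353464 to the Ethiopian calendar gives 14 Sene 1723 EC.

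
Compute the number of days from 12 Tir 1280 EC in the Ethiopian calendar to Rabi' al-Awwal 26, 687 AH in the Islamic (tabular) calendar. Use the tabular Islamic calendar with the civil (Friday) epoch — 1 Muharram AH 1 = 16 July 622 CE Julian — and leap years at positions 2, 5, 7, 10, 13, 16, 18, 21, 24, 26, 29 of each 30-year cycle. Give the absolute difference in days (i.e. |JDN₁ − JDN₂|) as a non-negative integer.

First date → JDN 2191507; second date → JDN 2191620.
The interval is |2191507 − 2191620| = 113 days.

113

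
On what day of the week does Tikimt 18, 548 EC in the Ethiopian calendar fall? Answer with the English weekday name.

Equivalently 18 October 555 Gregorian, JDN 1924060.
Since JDN mod 7 = 5 (0 = Monday), the day is Saturday.

Saturday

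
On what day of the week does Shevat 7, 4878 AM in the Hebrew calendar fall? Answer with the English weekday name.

Equivalently 9 January 1118 Gregorian, JDN 2129409.
Since JDN mod 7 = 2 (0 = Monday), the day is Wednesday.

Wednesday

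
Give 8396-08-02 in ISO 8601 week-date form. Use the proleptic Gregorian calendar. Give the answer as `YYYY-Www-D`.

8396-W31-5

The weekday is Friday (ISO weekday 5).
That Friday belongs to ISO week 31 of ISO year 8396.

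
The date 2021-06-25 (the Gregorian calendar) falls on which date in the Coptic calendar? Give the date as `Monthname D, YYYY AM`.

Julian Day Number of the source date = 2459391.
Converting JDN 2459391 to the Coptic calendar gives 18 Paoni 1737 AM.

Paoni 18, 1737 AM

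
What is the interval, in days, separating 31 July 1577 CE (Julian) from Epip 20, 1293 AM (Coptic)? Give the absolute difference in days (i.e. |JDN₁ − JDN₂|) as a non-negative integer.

17

JDN of the first date = 2297269.
JDN of the second date = 2297252.
|2297252 − 2297269| = 17.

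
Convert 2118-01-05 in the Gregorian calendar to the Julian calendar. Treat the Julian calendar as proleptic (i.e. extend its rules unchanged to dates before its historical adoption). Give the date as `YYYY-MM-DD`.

The Julian–Gregorian offset here is 14 days (Julian trailing).
5 January 2118 Gregorian − 14 days → 22 December 2117 Julian.

2117-12-22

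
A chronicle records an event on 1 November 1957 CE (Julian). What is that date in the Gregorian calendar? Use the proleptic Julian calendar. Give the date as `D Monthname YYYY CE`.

At this point the Julian calendar is 13 days behind the Gregorian.
1 November 1957 Julian + 13 days → 14 November 1957 Gregorian.

14 November 1957 CE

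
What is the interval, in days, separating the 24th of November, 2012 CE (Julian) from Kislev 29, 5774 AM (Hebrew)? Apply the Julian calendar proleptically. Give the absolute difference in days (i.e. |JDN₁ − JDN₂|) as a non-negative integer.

360

JDN of the first date = 2456269.
JDN of the second date = 2456629.
|2456629 − 2456269| = 360.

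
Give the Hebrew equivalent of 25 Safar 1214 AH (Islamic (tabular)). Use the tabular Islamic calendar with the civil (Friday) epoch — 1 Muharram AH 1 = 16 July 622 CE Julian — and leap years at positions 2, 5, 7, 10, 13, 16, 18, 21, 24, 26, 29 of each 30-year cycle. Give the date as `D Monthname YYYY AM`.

Julian Day Number of the source date = 2378341.
Converting JDN 2378341 to the Hebrew calendar gives 26 Tammuz 5559 AM.

26 Tammuz 5559 AM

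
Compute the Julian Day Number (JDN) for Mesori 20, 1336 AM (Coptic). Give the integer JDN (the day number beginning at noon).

2312988

In the Gregorian calendar the same day is 23 August 1620.
JDN 2451545 is 1 January 2000 CE (Gregorian); the target day is −138557 days from there, so JDN = 2312988.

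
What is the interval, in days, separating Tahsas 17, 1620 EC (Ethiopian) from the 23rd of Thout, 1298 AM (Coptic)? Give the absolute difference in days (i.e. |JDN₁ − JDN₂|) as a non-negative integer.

16886

First date → JDN 2315667; second date → JDN 2298781.
The interval is |2315667 − 2298781| = 16886 days.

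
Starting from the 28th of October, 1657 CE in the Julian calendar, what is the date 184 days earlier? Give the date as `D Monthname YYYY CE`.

27 April 1657 CE

The starting date is JDN 2326578; 2326578 − 184 = 2326394.
JDN 2326394 corresponds to 27 April 1657 CE.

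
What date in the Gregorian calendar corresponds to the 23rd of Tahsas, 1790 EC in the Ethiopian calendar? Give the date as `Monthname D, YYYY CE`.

Both dates share Julian Day Number 2377765; in the Gregorian calendar that is 30 December 1797 CE.

December 30, 1797 CE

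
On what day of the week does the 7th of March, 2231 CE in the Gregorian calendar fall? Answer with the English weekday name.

Monday

2535981 ≡ 0 (mod 7); counting from Monday = 0 gives Monday.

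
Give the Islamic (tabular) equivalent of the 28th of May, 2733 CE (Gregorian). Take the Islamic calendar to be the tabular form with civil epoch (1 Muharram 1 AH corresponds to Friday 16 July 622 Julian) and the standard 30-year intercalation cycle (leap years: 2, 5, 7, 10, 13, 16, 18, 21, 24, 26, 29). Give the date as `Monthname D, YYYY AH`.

Sha'ban 22, 2176 AH

Both dates share Julian Day Number 2719415; in the tabular Islamic calendar that is 22 Sha'ban 2176 AH.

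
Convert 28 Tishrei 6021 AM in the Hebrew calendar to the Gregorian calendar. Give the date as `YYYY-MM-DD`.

Both dates share Julian Day Number 2546784; in the Gregorian calendar that is 3 October 2260 CE.

2260-10-03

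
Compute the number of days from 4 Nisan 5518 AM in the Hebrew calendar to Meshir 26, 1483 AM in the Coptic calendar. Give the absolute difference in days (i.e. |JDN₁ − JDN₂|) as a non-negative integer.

3247

JDN of the first date = 2363258.
JDN of the second date = 2366505.
|2366505 − 2363258| = 3247.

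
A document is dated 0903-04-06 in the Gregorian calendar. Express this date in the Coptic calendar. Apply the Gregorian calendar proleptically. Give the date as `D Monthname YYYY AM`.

6 Parmouti 619 AM

Both dates share Julian Day Number 2050969; in the Coptic calendar that is 6 Parmouti 619 AM.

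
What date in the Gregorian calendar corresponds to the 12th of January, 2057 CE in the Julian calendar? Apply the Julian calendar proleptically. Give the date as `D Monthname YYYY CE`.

25 January 2057 CE

At this point the Julian calendar is 13 days behind the Gregorian.
12 January 2057 Julian + 13 days → 25 January 2057 Gregorian.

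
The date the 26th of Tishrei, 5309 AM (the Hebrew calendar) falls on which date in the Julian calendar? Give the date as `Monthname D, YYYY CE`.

September 28, 1548 CE

Julian Day Number of the source date = 2286736.
Converting JDN 2286736 to the Julian calendar gives 28 September 1548 CE.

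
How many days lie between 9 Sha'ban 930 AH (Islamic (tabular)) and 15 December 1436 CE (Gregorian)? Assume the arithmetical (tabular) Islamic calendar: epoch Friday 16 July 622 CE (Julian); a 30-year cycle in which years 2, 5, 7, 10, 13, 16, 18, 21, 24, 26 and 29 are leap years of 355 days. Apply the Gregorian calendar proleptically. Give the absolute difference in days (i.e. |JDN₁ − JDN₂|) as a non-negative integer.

31965

First date → JDN 2277862; second date → JDN 2245897.
The interval is |2277862 − 2245897| = 31965 days.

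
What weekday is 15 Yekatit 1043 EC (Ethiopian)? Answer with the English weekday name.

This is JDN 2104975 (15 February 1051 Gregorian).
2104975 ≡ 5 (mod 7); counting from Monday = 0 gives Saturday.

Saturday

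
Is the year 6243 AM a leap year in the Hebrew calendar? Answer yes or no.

yes

Hebrew year 6243 is year 11 of its 19-year Metonic cycle; leap years are at positions 3, 6, 8, 11, 14, 17, 19, so it is a leap year (13 months).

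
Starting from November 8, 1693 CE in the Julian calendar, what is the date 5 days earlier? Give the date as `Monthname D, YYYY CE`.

November 3, 1693 CE

JDN of November 8, 1693 CE = 2339738.
2339738 − 5 = 2339733.
JDN 2339733 in the Julian calendar is November 3, 1693 CE.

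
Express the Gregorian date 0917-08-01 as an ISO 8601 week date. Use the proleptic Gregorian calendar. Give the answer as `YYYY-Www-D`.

0917-W30-7

The weekday is Sunday (ISO weekday 7).
That Sunday belongs to ISO week 30 of ISO year 917.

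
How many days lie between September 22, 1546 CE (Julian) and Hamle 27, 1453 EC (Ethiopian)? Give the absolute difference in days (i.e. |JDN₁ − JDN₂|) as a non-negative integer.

31109

JDN of the first date = 2285999.
JDN of the second date = 2254890.
|2254890 − 2285999| = 31109.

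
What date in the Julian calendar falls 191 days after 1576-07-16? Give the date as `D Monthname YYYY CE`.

23 January 1577 CE

Counting 191 days forward from JDN 2296889 reaches JDN 2297080, which is 23 January 1577 CE.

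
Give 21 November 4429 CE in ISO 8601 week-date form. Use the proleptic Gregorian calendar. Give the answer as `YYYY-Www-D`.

4429-W47-3

The weekday is Wednesday (ISO weekday 3).
That Wednesday belongs to ISO week 47 of ISO year 4429.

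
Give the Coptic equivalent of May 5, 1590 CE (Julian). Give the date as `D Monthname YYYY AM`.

Julian Day Number of the source date = 2301930.
Converting JDN 2301930 to the Coptic calendar gives 10 Pashons 1306 AM.

10 Pashons 1306 AM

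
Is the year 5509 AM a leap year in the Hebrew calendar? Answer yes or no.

no

Hebrew year 5509 is year 18 of its 19-year Metonic cycle; leap years are at positions 3, 6, 8, 11, 14, 17, 19, so it is a common year (12 months).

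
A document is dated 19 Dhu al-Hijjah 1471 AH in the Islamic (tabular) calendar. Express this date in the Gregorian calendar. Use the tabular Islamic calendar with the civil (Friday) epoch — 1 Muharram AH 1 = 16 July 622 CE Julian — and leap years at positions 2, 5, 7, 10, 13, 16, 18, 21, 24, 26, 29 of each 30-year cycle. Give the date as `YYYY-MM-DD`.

2049-09-17

Julian Day Number of the source date = 2469702.
Converting JDN 2469702 to the Gregorian calendar gives 17 September 2049 CE.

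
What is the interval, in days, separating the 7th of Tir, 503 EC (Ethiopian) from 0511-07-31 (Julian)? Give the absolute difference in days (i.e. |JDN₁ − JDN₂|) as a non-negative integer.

210

First date → JDN 1907702; second date → JDN 1907912.
The interval is |1907702 − 1907912| = 210 days.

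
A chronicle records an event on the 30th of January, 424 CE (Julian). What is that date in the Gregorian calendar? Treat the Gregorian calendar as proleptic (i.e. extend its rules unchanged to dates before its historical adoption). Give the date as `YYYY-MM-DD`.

0424-01-31

For dates in this range the Gregorian date is 1 day ahead of the Julian.
30 January 424 Julian + 1 day → 31 January 424 Gregorian.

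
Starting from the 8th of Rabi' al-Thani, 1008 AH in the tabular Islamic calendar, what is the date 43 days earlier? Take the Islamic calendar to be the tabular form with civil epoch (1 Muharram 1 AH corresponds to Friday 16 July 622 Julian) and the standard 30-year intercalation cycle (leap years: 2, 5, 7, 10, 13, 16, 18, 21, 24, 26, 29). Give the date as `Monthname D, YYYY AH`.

Counting 43 days back from JDN 2305383 reaches JDN 2305340, which is Safar 24, 1008 AH.

Safar 24, 1008 AH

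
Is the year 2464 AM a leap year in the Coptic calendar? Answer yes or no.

no

2464 mod 4 = 0; in the Coptic calendar a year is leap when year mod 4 = 3, so it is a common year.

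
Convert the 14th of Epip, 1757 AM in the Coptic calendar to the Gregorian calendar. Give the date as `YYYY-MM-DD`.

2041-07-21

Both dates share Julian Day Number 2466722; in the Gregorian calendar that is 21 July 2041 CE.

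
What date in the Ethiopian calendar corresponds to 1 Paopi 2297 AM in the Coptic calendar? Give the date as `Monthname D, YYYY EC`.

The source date corresponds to 15 October 2580 in the Gregorian calendar (JDN 2663674).
That day falls on 1 Tikimt 2573 EC in the Ethiopian calendar.

Tikimt 1, 2573 EC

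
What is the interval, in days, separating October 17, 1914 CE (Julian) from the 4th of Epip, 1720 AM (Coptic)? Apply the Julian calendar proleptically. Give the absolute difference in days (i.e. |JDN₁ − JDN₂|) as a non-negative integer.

JDN of the first date = 2420436.
JDN of the second date = 2453198.
|2453198 − 2420436| = 32762.

32762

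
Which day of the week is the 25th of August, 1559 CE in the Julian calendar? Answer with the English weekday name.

In the proleptic Gregorian calendar this is 4 September 1559 (JDN 2290719).
2290719 ≡ 4 (mod 7); counting from Monday = 0 gives Friday.

Friday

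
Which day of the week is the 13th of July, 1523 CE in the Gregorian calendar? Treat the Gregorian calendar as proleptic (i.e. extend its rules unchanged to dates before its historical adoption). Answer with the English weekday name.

2277517 ≡ 4 (mod 7); counting from Monday = 0 gives Friday.

Friday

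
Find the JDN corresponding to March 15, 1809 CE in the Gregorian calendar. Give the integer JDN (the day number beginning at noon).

JDN 2451545 is 1 January 2000 CE (Gregorian); the target day is −69688 days from there, so JDN = 2381857.

2381857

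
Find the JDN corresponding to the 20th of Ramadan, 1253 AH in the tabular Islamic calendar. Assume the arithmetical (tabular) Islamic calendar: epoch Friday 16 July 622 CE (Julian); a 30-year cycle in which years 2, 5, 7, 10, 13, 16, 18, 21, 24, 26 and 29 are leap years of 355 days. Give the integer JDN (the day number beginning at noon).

2392362

Equivalently 18 December 1837 (Gregorian).
JDN 2451545 is 1 January 2000 CE (Gregorian); the target day is −59183 days from there, so JDN = 2392362.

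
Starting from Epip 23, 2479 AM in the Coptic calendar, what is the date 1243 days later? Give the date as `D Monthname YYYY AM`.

The starting date is JDN 2730441; 2730441 + 1243 = 2731684.
JDN 2731684 corresponds to 15 Koiak 2483 AM.

15 Koiak 2483 AM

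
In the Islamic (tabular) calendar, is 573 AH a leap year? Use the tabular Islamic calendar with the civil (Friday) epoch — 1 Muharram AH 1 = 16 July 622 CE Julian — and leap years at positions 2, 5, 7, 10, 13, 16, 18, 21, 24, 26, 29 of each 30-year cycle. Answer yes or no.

Year 573 AH is year 3 of its 30-year cycle; leap positions are 2, 5, 7, 10, 13, 16, 18, 21, 24, 26, 29, so it is a common year (354 days).

no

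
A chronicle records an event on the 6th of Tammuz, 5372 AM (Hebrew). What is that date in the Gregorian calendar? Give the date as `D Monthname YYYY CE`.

Julian Day Number of the source date = 2310018.
Converting JDN 2310018 to the Gregorian calendar gives 6 July 1612 CE.

6 July 1612 CE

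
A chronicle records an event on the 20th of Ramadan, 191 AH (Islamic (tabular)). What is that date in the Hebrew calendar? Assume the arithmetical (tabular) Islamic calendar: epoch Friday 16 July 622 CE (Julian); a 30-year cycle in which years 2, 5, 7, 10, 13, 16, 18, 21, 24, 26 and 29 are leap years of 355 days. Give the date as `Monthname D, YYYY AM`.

The source date corresponds to 3 August 807 in the proleptic Gregorian calendar (JDN 2016025).
That day falls on 22 Av 4567 AM in the Hebrew calendar.

Av 22, 4567 AM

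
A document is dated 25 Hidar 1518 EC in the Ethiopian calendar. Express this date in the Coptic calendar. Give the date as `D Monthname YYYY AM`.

25 Hathor 1242 AM

Both dates share Julian Day Number 2278389; in the Coptic calendar that is 25 Hathor 1242 AM.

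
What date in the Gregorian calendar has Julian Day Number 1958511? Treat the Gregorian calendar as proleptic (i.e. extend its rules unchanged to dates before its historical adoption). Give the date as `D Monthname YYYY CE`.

13 February 650 CE

JDN 2451545 is 1 Jan 2000; 1958511 is −493034 days from there.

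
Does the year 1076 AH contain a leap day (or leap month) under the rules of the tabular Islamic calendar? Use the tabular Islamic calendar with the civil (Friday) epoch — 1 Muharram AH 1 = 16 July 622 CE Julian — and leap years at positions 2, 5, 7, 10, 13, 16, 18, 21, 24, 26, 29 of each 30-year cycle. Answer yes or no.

yes

Year 1076 AH is year 26 of its 30-year cycle; leap positions are 2, 5, 7, 10, 13, 16, 18, 21, 24, 26, 29, so it is a leap year (355 days).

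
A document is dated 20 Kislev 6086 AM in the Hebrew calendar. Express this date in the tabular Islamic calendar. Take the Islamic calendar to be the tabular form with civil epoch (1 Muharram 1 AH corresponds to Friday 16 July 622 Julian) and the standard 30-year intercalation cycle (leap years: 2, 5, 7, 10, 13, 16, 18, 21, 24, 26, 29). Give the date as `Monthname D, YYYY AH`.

Julian Day Number of the source date = 2570579.
Converting JDN 2570579 to the tabular Islamic calendar gives 20 Sha'ban 1756 AH.

Sha'ban 20, 1756 AH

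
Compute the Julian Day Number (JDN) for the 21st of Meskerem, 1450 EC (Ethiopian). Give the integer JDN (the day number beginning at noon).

Equivalently 27 September 1457 (proleptic Gregorian).
JDN 2451545 is 1 January 2000 CE (Gregorian); the target day is −198057 days from there, so JDN = 2253488.

2253488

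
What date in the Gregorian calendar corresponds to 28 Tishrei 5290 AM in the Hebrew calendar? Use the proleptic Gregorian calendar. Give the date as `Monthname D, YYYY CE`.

Julian Day Number of the source date = 2279799.
Converting JDN 2279799 to the Gregorian calendar gives 11 October 1529 CE.

October 11, 1529 CE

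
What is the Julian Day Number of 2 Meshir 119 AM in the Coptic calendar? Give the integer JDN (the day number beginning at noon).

1868280

Equivalently 28 January 403 (proleptic Gregorian).
JDN 2400001 is 17 November 1858 CE (Gregorian), MJD 0; the target day is −531721 days from there, so JDN = 1868280.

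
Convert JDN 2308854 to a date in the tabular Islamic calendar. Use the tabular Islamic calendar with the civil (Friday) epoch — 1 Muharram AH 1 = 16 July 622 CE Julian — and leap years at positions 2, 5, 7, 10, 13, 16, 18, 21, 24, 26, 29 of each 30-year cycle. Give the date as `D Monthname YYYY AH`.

JDN 2308854 is 29 April 1609 in the Gregorian calendar.
In the tabular Islamic calendar that day is 24 Muharram 1018 AH.

24 Muharram 1018 AH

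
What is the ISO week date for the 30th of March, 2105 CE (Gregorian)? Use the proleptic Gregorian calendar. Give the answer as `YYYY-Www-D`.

The weekday is Monday (ISO weekday 1).
That Monday belongs to ISO week 14 of ISO year 2105.

2105-W14-1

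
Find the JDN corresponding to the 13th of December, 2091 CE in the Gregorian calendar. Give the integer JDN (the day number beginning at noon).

2485129

JDN 2451545 is 1 January 2000 CE (Gregorian); the target day is +33584 days from there, so JDN = 2485129.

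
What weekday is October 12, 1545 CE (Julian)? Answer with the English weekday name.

Monday

Equivalently 22 October 1545 Gregorian, JDN 2285654.
JDN 2285654 mod 7 = 0, and JDN 0 was a Monday, so this is a Monday.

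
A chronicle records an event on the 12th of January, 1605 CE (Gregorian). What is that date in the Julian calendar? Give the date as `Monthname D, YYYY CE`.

The Julian–Gregorian offset here is 10 days (Julian trailing).
12 January 1605 Gregorian − 10 days → 2 January 1605 Julian.

January 2, 1605 CE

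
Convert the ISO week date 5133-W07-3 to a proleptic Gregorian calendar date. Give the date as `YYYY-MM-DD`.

ISO week 1 of 5133 is the week containing the first Thursday of 5133.
Week 7, day 3 (Wednesday) lands on 5133-02-15.

5133-02-15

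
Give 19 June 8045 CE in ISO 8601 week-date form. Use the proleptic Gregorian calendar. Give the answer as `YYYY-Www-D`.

The weekday is Monday (ISO weekday 1).
That Monday belongs to ISO week 25 of ISO year 8045.

8045-W25-1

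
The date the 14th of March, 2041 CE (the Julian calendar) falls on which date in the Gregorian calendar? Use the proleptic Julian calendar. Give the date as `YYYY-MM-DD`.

For dates in this range the Gregorian date is 13 days ahead of the Julian.
14 March 2041 Julian + 13 days → 27 March 2041 Gregorian.

2041-03-27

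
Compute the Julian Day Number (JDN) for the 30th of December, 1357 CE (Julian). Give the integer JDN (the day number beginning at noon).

2217066

Equivalently 7 January 1358 (proleptic Gregorian).
JDN 2299161 is 15 October 1582 CE (Gregorian); the target day is −82095 days from there, so JDN = 2217066.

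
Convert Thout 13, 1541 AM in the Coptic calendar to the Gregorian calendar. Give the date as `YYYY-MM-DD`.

Both dates share Julian Day Number 2387527; in the Gregorian calendar that is 22 September 1824 CE.

1824-09-22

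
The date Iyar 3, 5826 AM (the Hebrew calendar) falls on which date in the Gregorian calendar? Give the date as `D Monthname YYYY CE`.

28 April 2066 CE

Julian Day Number of the source date = 2475769.
Converting JDN 2475769 to the Gregorian calendar gives 28 April 2066 CE.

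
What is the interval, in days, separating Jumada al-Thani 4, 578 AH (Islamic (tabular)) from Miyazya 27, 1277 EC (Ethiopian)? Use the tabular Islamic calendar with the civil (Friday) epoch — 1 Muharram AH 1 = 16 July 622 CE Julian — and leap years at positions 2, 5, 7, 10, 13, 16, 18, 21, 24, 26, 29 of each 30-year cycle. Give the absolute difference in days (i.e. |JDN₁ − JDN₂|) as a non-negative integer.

JDN of the first date = 2153061.
JDN of the second date = 2190516.
|2190516 − 2153061| = 37455.

37455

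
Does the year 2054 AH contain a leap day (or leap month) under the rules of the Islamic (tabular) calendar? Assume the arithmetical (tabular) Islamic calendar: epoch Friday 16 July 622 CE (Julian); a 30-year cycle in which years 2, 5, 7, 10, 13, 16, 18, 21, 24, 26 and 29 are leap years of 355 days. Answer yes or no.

no

Year 2054 AH is year 14 of its 30-year cycle; leap positions are 2, 5, 7, 10, 13, 16, 18, 21, 24, 26, 29, so it is a common year (354 days).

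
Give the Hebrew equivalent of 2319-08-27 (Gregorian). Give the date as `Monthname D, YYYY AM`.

Elul 10, 6079 AM

Both dates share Julian Day Number 2568295; in the Hebrew calendar that is 10 Elul 6079 AM.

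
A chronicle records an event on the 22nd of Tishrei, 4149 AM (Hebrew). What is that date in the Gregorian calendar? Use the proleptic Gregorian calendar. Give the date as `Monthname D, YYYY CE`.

October 10, 388 CE

Julian Day Number of the source date = 1863057.
Converting JDN 1863057 to the Gregorian calendar gives 10 October 388 CE.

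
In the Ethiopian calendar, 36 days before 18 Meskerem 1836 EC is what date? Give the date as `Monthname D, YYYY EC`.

Nehase 18, 1835 EC

The starting date is JDN 2394472; 2394472 − 36 = 2394436.
JDN 2394436 corresponds to Nehase 18, 1835 EC.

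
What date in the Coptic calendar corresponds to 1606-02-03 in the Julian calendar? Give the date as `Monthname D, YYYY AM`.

The source date corresponds to 13 February 1606 in the Gregorian calendar (JDN 2307683).
That day falls on 9 Meshir 1322 AM in the Coptic calendar.

Meshir 9, 1322 AM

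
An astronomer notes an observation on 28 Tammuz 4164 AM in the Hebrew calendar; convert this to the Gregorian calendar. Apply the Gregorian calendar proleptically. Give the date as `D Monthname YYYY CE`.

24 July 404 CE

Both dates share Julian Day Number 1868823; in the Gregorian calendar that is 24 July 404 CE.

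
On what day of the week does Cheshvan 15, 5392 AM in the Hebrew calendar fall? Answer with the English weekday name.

Monday

Equivalently 10 November 1631 Gregorian, JDN 2317084.
JDN 2317084 mod 7 = 0, and JDN 0 was a Monday, so this is a Monday.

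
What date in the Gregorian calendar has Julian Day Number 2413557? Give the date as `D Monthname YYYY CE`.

Counting from JDN 2299161 = 15 Oct 1582 gives an offset of 114396 days.

29 December 1895 CE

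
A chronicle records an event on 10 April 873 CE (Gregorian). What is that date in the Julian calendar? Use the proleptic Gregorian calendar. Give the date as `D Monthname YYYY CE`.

6 April 873 CE

For dates in this range the Gregorian date is 4 days ahead of the Julian.
10 April 873 Gregorian − 4 days → 6 April 873 Julian.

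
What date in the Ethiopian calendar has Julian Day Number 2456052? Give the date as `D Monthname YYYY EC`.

26 Miyazya 2004 EC

The Gregorian equivalent of JDN 2456052 is 4 May 2012.
In the Ethiopian calendar that day is 26 Miyazya 2004 EC.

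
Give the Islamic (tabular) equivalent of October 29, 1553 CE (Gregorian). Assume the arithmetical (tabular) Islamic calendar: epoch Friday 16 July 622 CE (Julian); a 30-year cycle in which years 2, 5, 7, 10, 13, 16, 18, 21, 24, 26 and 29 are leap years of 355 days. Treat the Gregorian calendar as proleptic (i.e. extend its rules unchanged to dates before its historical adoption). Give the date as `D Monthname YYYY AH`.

Both dates share Julian Day Number 2288583; in the tabular Islamic calendar that is 11 Dhu al-Qa'dah 960 AH.

11 Dhu al-Qa'dah 960 AH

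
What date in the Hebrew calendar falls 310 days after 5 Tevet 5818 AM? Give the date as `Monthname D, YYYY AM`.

The starting date is JDN 2472730; 2472730 + 310 = 2473040.
JDN 2473040 corresponds to Cheshvan 20, 5819 AM.

Cheshvan 20, 5819 AM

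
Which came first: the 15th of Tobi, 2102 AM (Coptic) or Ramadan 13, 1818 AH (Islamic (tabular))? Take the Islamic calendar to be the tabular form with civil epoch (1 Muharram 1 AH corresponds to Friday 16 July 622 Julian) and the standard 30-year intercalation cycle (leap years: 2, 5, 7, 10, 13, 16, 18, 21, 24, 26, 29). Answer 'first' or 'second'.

first

Converting both to JDN: 2592554 vs 2592572; the smaller is the first.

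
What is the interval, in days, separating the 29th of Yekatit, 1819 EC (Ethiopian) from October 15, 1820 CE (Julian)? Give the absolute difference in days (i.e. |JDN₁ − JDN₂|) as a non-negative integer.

JDN of the first date = 2388423.
JDN of the second date = 2386101.
|2386101 − 2388423| = 2322.

2322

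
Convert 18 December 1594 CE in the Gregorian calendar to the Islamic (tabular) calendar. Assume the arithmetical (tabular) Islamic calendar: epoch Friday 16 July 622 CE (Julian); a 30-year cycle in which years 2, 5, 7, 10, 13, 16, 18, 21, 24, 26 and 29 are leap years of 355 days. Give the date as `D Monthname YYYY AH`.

5 Rabi' al-Thani 1003 AH

Both dates share Julian Day Number 2303608; in the tabular Islamic calendar that is 5 Rabi' al-Thani 1003 AH.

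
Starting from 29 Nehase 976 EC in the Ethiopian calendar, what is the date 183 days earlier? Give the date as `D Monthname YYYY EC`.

Counting 183 days back from JDN 2080698 reaches JDN 2080515, which is 26 Yekatit 976 EC.

26 Yekatit 976 EC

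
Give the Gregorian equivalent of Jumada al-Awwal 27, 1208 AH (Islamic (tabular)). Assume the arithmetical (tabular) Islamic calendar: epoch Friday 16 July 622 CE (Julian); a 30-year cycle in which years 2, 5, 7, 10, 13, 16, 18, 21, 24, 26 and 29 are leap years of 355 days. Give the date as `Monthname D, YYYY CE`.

Julian Day Number of the source date = 2376305.
Converting JDN 2376305 to the Gregorian calendar gives 31 December 1793 CE.

December 31, 1793 CE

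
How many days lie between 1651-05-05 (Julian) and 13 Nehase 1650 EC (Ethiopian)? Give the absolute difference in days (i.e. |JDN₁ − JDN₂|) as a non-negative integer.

2650

First date → JDN 2324210; second date → JDN 2326860.
The interval is |2324210 − 2326860| = 2650 days.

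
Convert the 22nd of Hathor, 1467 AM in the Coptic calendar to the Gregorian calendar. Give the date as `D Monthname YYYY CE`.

29 November 1750 CE

Julian Day Number of the source date = 2360567.
Converting JDN 2360567 to the Gregorian calendar gives 29 November 1750 CE.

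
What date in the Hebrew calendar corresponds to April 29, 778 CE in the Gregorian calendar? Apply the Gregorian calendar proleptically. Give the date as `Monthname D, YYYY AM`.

Iyar 22, 4538 AM

Julian Day Number of the source date = 2005337.
Converting JDN 2005337 to the Hebrew calendar gives 22 Iyar 4538 AM.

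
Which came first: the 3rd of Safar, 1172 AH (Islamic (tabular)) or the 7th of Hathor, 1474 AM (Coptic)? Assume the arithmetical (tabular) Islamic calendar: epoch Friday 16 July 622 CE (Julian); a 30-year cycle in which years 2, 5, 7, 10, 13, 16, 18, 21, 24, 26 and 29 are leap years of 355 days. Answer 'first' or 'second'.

The two dates have Julian Day Numbers 2363435 and 2363109 respectively.
Since 2363109 < 2363435, the second date comes first.

second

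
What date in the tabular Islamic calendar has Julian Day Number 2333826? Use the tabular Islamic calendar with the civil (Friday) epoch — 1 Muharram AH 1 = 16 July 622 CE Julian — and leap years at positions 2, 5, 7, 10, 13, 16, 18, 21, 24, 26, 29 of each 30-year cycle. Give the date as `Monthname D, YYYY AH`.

Rajab 13, 1088 AH

The Gregorian equivalent of JDN 2333826 is 11 September 1677.
In the tabular Islamic calendar that day is Rajab 13, 1088 AH.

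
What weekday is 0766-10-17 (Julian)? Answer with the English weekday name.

This is JDN 2001129 (21 October 766 Gregorian).
JDN 2001129 mod 7 = 4, and JDN 0 was a Monday, so this is a Friday.

Friday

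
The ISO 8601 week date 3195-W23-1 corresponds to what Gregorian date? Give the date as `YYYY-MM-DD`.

ISO week 1 of 3195 is the week containing the first Thursday of 3195.
Week 23, day 1 (Monday) lands on 3195-06-05.

3195-06-05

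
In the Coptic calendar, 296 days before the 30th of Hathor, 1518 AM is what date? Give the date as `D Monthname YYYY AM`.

The starting date is JDN 2379203; 2379203 − 296 = 2378907.
JDN 2378907 corresponds to 9 Meshir 1517 AM.

9 Meshir 1517 AM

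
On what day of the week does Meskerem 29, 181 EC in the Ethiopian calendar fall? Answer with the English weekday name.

This is JDN 1789994 (25 September 188 Gregorian).
1789994 ≡ 3 (mod 7); counting from Monday = 0 gives Thursday.

Thursday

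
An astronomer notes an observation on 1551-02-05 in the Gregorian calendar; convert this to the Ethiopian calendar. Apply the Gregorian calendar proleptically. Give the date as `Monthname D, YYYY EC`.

Yekatit 1, 1543 EC

Both dates share Julian Day Number 2287586; in the Ethiopian calendar that is 1 Yekatit 1543 EC.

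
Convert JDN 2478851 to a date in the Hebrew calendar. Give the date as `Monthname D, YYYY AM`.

Tishrei 14, 5835 AM

The Gregorian equivalent of JDN 2478851 is 5 October 2074.
In the Hebrew calendar that day is Tishrei 14, 5835 AM.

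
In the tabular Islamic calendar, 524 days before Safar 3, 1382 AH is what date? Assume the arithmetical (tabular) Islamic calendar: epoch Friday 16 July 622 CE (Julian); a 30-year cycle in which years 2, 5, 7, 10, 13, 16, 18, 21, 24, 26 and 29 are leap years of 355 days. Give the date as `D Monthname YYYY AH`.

Counting 524 days back from JDN 2437852 reaches JDN 2437328, which is 10 Sha'ban 1380 AH.

10 Sha'ban 1380 AH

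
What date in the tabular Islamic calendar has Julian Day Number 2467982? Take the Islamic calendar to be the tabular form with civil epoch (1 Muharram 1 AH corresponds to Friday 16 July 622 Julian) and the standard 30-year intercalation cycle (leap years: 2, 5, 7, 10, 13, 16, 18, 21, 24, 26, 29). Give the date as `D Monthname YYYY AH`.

11 Safar 1467 AH

JDN 2467982 is 1 January 2045 in the Gregorian calendar.
In the tabular Islamic calendar that day is 11 Safar 1467 AH.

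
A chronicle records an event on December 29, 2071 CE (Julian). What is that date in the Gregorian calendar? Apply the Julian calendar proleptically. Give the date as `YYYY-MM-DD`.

2072-01-11

The Julian–Gregorian offset here is 13 days (Julian trailing).
29 December 2071 Julian + 13 days → 11 January 2072 Gregorian.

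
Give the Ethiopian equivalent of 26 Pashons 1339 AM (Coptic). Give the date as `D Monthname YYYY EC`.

26 Ginbot 1615 EC

The source date corresponds to 31 May 1623 in the Gregorian calendar (JDN 2313999).
That day falls on 26 Ginbot 1615 EC in the Ethiopian calendar.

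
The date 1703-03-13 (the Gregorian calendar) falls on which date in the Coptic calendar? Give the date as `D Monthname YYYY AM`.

Both dates share Julian Day Number 2343139; in the Coptic calendar that is 6 Paremhat 1419 AM.

6 Paremhat 1419 AM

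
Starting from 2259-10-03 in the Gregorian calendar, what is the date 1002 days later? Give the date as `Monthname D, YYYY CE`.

July 1, 2262 CE

JDN of 2259-10-03 = 2546418.
2546418 + 1002 = 2547420.
JDN 2547420 in the Gregorian calendar is July 1, 2262 CE.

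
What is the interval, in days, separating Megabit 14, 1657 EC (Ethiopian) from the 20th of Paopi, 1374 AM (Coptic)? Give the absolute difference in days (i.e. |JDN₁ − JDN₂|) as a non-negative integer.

JDN of the first date = 2329268.
JDN of the second date = 2326567.
|2326567 − 2329268| = 2701.

2701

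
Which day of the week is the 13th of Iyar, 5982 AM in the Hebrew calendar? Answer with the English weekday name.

In the Gregorian calendar this is 25 April 2222 (JDN 2532743).
Since JDN mod 7 = 3 (0 = Monday), the day is Thursday.

Thursday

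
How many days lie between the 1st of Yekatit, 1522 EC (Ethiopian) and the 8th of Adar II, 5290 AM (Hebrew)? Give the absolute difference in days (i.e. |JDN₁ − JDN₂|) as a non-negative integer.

40

JDN of the first date = 2279916.
JDN of the second date = 2279956.
|2279956 − 2279916| = 40.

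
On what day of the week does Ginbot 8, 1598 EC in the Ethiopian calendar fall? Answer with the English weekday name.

Saturday

In the Gregorian calendar this is 13 May 1606 (JDN 2307772).
JDN 2307772 mod 7 = 5, and JDN 0 was a Monday, so this is a Saturday.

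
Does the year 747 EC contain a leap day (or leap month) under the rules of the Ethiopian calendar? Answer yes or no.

747 mod 4 = 3; in the Ethiopian calendar a year is leap when year mod 4 = 3, so it is a leap year.

yes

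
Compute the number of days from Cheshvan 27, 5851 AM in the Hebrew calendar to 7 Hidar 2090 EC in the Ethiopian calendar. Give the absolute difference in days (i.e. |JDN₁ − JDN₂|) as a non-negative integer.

2553

JDN of the first date = 2484741.
JDN of the second date = 2487294.
|2487294 − 2484741| = 2553.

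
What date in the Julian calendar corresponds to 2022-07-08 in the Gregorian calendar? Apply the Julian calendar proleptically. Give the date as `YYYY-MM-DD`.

The Julian–Gregorian offset here is 13 days (Julian trailing).
8 July 2022 Gregorian − 13 days → 25 June 2022 Julian.

2022-06-25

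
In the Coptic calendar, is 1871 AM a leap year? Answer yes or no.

yes

1871 mod 4 = 3; in the Coptic calendar a year is leap when year mod 4 = 3, so it is a leap year.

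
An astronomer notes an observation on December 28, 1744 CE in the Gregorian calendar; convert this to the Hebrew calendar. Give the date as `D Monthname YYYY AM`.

Julian Day Number of the source date = 2358405.
Converting JDN 2358405 to the Hebrew calendar gives 23 Tevet 5505 AM.

23 Tevet 5505 AM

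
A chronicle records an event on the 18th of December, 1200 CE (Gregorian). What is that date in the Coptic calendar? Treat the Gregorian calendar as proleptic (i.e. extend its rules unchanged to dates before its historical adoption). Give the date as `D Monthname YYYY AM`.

15 Koiak 917 AM

Julian Day Number of the source date = 2159703.
Converting JDN 2159703 to the Coptic calendar gives 15 Koiak 917 AM.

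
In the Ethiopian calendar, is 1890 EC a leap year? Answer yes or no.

1890 mod 4 = 2; in the Ethiopian calendar a year is leap when year mod 4 = 3, so it is a common year.

no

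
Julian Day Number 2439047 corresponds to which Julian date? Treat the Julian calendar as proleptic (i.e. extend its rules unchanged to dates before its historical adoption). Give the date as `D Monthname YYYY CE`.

30 September 1965 CE

The Gregorian equivalent of JDN 2439047 is 13 October 1965.
In the Julian calendar that day is 30 September 1965 CE.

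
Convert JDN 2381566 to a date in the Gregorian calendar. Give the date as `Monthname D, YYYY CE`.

JDN 2451545 is 1 Jan 2000; 2381566 is −69979 days from there.

May 28, 1808 CE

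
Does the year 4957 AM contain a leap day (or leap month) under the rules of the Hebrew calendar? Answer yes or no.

yes

Hebrew year 4957 is year 17 of its 19-year Metonic cycle; leap years are at positions 3, 6, 8, 11, 14, 17, 19, so it is a leap year (13 months).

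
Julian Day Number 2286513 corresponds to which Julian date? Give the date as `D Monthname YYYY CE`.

18 February 1548 CE

The proleptic Gregorian equivalent of JDN 2286513 is 28 February 1548.
In the Julian calendar that day is 18 February 1548 CE.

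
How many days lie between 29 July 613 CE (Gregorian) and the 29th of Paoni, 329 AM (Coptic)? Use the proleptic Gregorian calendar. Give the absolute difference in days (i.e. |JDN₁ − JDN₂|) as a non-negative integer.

33

First date → JDN 1945163; second date → JDN 1945130.
The interval is |1945163 − 1945130| = 33 days.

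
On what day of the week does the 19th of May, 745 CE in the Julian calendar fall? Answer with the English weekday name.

In the proleptic Gregorian calendar this is 23 May 745 (JDN 1993308).
Since JDN mod 7 = 2 (0 = Monday), the day is Wednesday.

Wednesday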